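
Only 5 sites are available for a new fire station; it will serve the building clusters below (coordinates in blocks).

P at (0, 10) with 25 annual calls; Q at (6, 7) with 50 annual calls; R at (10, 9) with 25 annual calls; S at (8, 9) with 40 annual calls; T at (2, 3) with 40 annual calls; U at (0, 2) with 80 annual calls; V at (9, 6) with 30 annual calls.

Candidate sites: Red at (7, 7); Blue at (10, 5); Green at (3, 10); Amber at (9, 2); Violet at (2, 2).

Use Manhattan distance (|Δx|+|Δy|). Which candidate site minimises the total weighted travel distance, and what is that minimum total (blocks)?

Red, total 1955 blocks

Total weighted distance at each candidate:
  Red (7, 7): total = 1955
  Blue (10, 5): total = 2515
  Green (3, 10): total = 2315
  Amber (9, 2): total = 2505
  Violet (2, 2): total = 2125
Minimum is at Red with total 1955 blocks.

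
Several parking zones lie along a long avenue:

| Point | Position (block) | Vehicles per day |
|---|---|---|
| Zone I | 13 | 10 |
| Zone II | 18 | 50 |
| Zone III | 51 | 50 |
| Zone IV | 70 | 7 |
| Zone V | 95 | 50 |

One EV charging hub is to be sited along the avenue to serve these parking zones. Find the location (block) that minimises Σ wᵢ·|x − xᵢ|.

x = 51

For a sum of weighted absolute distances on a line, the optimum is the weighted median (not the mean). Total weight W = 167; half-weight = 83.5.
Sort by position and accumulate weight:
  block 13 (Zone I, w=10) → cum 10
  block 18 (Zone II, w=50) → cum 60
  block 51 (Zone III, w=50) → cum 110  ≥ 83.5 → median here
  block 70 (Zone IV, w=7) → cum 117
  block 95 (Zone V, w=50) → cum 167
Optimal location: block 51.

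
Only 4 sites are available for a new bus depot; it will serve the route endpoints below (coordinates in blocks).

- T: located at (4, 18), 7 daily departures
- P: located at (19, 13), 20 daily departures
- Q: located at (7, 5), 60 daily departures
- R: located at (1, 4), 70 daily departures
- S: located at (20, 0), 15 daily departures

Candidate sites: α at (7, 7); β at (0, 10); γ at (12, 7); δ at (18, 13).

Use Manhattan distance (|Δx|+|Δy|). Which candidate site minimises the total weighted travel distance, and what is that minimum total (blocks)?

α, total 1508 blocks

Total weighted distance at each candidate:
  α (7, 7): total = 1508
  β (0, 10): total = 2184
  γ (12, 7): total = 2018
  δ (18, 13): total = 3338
Minimum is at α with total 1508 blocks.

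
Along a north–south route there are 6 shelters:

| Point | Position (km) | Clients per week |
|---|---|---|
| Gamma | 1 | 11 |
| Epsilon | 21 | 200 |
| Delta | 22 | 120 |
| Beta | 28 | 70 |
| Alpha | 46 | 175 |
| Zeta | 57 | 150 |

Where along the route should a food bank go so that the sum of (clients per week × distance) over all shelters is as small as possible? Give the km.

For a sum of weighted absolute distances on a line, the optimum is the weighted median (not the mean). Total weight W = 726; half-weight = 363.
Sort by position and accumulate weight:
  km 1 (Gamma, w=11) → cum 11
  km 21 (Epsilon, w=200) → cum 211
  km 22 (Delta, w=120) → cum 331
  km 28 (Beta, w=70) → cum 401  ≥ 363 → median here
  km 46 (Alpha, w=175) → cum 576
  km 57 (Zeta, w=150) → cum 726
Optimal location: km 28.

x = 28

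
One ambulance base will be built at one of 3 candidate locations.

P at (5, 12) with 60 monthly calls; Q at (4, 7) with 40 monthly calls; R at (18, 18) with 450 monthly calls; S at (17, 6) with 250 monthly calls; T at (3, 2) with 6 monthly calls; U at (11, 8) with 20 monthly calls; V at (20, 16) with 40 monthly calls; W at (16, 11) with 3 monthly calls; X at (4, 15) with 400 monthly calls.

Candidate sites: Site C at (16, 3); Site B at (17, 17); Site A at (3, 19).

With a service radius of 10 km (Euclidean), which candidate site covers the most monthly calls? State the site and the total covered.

Site B, covering 493

Coverage radius r = 10 km; a point is covered iff (Δx)²+(Δy)² ≤ 10² = 100.
  Site C (16, 3): covers {S, U, W} → 273
  Site B (17, 17): covers {R, V, W} → 493
  Site A (3, 19): covers {P, X} → 460
Maximum coverage at Site B: 493 monthly calls.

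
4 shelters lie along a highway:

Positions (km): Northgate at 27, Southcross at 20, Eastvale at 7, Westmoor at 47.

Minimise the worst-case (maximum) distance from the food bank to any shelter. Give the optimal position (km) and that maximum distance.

The 1-center on a line is the midpoint of the two extreme points: leftmost at 7, rightmost at 47.
Optimal location = (7 + 47)/2 = 27; maximum distance = (47 − 7)/2 = 20.

location 27, max distance 20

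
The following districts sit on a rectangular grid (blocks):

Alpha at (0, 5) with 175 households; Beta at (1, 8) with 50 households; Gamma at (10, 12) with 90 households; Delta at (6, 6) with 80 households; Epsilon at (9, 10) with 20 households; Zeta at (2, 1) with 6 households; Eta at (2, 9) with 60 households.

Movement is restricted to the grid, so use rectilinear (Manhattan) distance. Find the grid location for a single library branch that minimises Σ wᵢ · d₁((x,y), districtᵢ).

(2, 6)

Manhattan distance separates: Σwᵢ(|x−xᵢ|+|y−yᵢ|) = Σwᵢ|x−xᵢ| + Σwᵢ|y−yᵢ|, so x and y are optimised independently as 1-D weighted medians.
Total weight W = 481; half = 240.5.
x-coordinate, sorted with cumulative weight:
  x=0 (Alpha, w=175) cum 175
  x=1 (Beta, w=50) cum 225
  x=2 (Zeta, w=6) cum 231
  x=2 (Eta, w=60) cum 291  ← median
  x=6 (Delta, w=80) cum 371
  x=9 (Epsilon, w=20) cum 391
  x=10 (Gamma, w=90) cum 481
⇒ x* = 2
y-coordinate, sorted with cumulative weight:
  y=1 (Zeta, w=6) cum 6
  y=5 (Alpha, w=175) cum 181
  y=6 (Delta, w=80) cum 261  ← median
  y=8 (Beta, w=50) cum 311
  y=9 (Eta, w=60) cum 371
  y=10 (Epsilon, w=20) cum 391
  y=12 (Gamma, w=90) cum 481
⇒ y* = 6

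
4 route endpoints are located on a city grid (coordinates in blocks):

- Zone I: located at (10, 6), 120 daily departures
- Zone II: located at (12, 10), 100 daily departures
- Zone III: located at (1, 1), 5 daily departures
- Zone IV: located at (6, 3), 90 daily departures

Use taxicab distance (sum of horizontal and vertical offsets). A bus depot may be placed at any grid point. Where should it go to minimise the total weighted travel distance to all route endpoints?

Manhattan distance separates: Σwᵢ(|x−xᵢ|+|y−yᵢ|) = Σwᵢ|x−xᵢ| + Σwᵢ|y−yᵢ|, so x and y are optimised independently as 1-D weighted medians.
Total weight W = 315; half = 157.5.
x-coordinate, sorted with cumulative weight:
  x=1 (Zone III, w=5) cum 5
  x=6 (Zone IV, w=90) cum 95
  x=10 (Zone I, w=120) cum 215  ← median
  x=12 (Zone II, w=100) cum 315
⇒ x* = 10
y-coordinate, sorted with cumulative weight:
  y=1 (Zone III, w=5) cum 5
  y=3 (Zone IV, w=90) cum 95
  y=6 (Zone I, w=120) cum 215  ← median
  y=10 (Zone II, w=100) cum 315
⇒ y* = 6

(10, 6)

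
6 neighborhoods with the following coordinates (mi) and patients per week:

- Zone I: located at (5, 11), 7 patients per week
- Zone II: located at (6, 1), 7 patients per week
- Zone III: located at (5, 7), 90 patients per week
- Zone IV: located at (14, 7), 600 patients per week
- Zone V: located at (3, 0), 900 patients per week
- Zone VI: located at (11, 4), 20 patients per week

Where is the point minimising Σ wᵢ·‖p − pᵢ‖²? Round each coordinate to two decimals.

The minimiser of Σwᵢ‖p−pᵢ‖² is the weighted centroid p* = (Σwᵢpᵢ)/(Σwᵢ).
Σwᵢ = 1624.
Σwᵢxᵢ = 7·5 + 7·6 + 90·5 + 600·14 + 900·3 + 20·11 = 11847.
Σwᵢyᵢ = 7·11 + 7·1 + 90·7 + 600·7 + 900·0 + 20·4 = 4994.
x* = 11847/1624 = 7.29, y* = 4994/1624 = 3.08.

(7.29, 3.08)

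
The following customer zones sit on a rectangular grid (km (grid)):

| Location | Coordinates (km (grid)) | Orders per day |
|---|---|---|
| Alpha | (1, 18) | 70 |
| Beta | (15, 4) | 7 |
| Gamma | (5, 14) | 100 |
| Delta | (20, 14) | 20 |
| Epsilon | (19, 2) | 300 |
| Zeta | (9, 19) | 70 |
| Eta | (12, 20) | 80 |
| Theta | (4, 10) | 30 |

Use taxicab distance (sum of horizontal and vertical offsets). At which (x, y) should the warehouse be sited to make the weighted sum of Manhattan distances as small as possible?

(12, 14)

Manhattan distance separates: Σwᵢ(|x−xᵢ|+|y−yᵢ|) = Σwᵢ|x−xᵢ| + Σwᵢ|y−yᵢ|, so x and y are optimised independently as 1-D weighted medians.
Total weight W = 677; half = 338.5.
x-coordinate, sorted with cumulative weight:
  x=1 (Alpha, w=70) cum 70
  x=4 (Theta, w=30) cum 100
  x=5 (Gamma, w=100) cum 200
  x=9 (Zeta, w=70) cum 270
  x=12 (Eta, w=80) cum 350  ← median
  x=15 (Beta, w=7) cum 357
  x=19 (Epsilon, w=300) cum 657
  x=20 (Delta, w=20) cum 677
⇒ x* = 12
y-coordinate, sorted with cumulative weight:
  y=2 (Epsilon, w=300) cum 300
  y=4 (Beta, w=7) cum 307
  y=10 (Theta, w=30) cum 337
  y=14 (Gamma, w=100) cum 437  ← median
  y=14 (Delta, w=20) cum 457
  y=18 (Alpha, w=70) cum 527
  y=19 (Zeta, w=70) cum 597
  y=20 (Eta, w=80) cum 677
⇒ y* = 14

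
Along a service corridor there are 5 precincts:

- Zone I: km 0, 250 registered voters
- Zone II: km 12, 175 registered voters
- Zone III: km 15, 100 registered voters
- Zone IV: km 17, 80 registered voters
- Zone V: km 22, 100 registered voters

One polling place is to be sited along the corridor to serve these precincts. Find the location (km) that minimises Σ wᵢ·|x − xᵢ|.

x = 12

For a sum of weighted absolute distances on a line, the optimum is the weighted median (not the mean). Total weight W = 705; half-weight = 352.5.
Sort by position and accumulate weight:
  km 0 (Zone I, w=250) → cum 250
  km 12 (Zone II, w=175) → cum 425  ≥ 352.5 → median here
  km 15 (Zone III, w=100) → cum 525
  km 17 (Zone IV, w=80) → cum 605
  km 22 (Zone V, w=100) → cum 705
Optimal location: km 12.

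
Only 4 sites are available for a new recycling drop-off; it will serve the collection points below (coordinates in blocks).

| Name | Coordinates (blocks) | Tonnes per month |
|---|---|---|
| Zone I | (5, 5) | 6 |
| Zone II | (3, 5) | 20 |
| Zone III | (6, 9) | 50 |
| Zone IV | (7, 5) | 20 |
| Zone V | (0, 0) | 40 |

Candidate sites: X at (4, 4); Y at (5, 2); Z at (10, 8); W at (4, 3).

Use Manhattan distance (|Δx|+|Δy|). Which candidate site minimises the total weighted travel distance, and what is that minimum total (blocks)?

Total weighted distance at each candidate:
  X (4, 4): total = 802
  Y (5, 2): total = 898
  Z (10, 8): total = 1338
  W (4, 3): total = 858
Minimum is at X with total 802 blocks.

X, total 802 blocks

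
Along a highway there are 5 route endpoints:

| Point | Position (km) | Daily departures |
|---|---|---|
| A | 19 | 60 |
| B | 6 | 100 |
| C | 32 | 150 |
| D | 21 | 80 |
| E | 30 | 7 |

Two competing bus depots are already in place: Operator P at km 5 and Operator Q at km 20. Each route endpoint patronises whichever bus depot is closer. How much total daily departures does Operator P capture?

100

The indifferent point is the midpoint (5+20)/2 = 12.5; route endpoints left of it (closer to Operator P at 5) go to Operator P, those right go to Operator Q.
  B at 6 (w=100) → Operator P
  A at 19 (w=60) → Operator Q
  D at 21 (w=80) → Operator Q
  E at 30 (w=7) → Operator Q
  C at 32 (w=150) → Operator Q
Operator P captures 100; Operator Q captures 297.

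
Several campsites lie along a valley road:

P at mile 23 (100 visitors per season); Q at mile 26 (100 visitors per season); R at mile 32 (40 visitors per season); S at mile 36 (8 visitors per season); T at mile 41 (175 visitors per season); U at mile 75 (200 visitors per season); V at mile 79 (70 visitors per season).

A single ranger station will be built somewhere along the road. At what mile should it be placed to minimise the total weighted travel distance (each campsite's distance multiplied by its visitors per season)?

x = 41

For a sum of weighted absolute distances on a line, the optimum is the weighted median (not the mean). Total weight W = 693; half-weight = 346.5.
Sort by position and accumulate weight:
  mile 23 (P, w=100) → cum 100
  mile 26 (Q, w=100) → cum 200
  mile 32 (R, w=40) → cum 240
  mile 36 (S, w=8) → cum 248
  mile 41 (T, w=175) → cum 423  ≥ 346.5 → median here
  mile 75 (U, w=200) → cum 623
  mile 79 (V, w=70) → cum 693
Optimal location: mile 41.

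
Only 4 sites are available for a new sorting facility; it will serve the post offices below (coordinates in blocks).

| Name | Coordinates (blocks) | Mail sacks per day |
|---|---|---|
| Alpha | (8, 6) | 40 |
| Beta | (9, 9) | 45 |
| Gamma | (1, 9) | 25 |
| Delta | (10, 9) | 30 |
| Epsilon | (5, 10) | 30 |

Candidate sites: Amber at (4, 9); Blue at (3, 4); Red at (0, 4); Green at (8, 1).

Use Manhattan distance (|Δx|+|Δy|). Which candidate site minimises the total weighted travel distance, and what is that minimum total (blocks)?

Total weighted distance at each candidate:
  Amber (4, 9): total = 820
  Blue (3, 4): total = 1550
  Red (0, 4): total = 1960
  Green (8, 1): total = 1640
Minimum is at Amber with total 820 blocks.

Amber, total 820 blocks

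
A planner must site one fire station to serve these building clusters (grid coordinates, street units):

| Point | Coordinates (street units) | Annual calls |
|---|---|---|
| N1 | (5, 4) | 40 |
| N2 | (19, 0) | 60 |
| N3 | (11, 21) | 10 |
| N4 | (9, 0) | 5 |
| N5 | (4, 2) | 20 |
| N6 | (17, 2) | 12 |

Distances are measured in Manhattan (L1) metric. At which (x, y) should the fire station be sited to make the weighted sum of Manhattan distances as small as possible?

(11, 2)

Manhattan distance separates: Σwᵢ(|x−xᵢ|+|y−yᵢ|) = Σwᵢ|x−xᵢ| + Σwᵢ|y−yᵢ|, so x and y are optimised independently as 1-D weighted medians.
Total weight W = 147; half = 73.5.
x-coordinate, sorted with cumulative weight:
  x=4 (N5, w=20) cum 20
  x=5 (N1, w=40) cum 60
  x=9 (N4, w=5) cum 65
  x=11 (N3, w=10) cum 75  ← median
  x=17 (N6, w=12) cum 87
  x=19 (N2, w=60) cum 147
⇒ x* = 11
y-coordinate, sorted with cumulative weight:
  y=0 (N2, w=60) cum 60
  y=0 (N4, w=5) cum 65
  y=2 (N5, w=20) cum 85  ← median
  y=2 (N6, w=12) cum 97
  y=4 (N1, w=40) cum 137
  y=21 (N3, w=10) cum 147
⇒ y* = 2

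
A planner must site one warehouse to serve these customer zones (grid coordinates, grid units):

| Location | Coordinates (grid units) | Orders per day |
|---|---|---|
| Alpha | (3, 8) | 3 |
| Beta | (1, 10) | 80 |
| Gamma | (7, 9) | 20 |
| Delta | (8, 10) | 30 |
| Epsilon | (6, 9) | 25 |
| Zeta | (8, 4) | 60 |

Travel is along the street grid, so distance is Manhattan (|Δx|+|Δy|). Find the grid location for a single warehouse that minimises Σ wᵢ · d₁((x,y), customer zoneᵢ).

(7, 10)

Manhattan distance separates: Σwᵢ(|x−xᵢ|+|y−yᵢ|) = Σwᵢ|x−xᵢ| + Σwᵢ|y−yᵢ|, so x and y are optimised independently as 1-D weighted medians.
Total weight W = 218; half = 109.
x-coordinate, sorted with cumulative weight:
  x=1 (Beta, w=80) cum 80
  x=3 (Alpha, w=3) cum 83
  x=6 (Epsilon, w=25) cum 108
  x=7 (Gamma, w=20) cum 128  ← median
  x=8 (Delta, w=30) cum 158
  x=8 (Zeta, w=60) cum 218
⇒ x* = 7
y-coordinate, sorted with cumulative weight:
  y=4 (Zeta, w=60) cum 60
  y=8 (Alpha, w=3) cum 63
  y=9 (Gamma, w=20) cum 83
  y=9 (Epsilon, w=25) cum 108
  y=10 (Beta, w=80) cum 188  ← median
  y=10 (Delta, w=30) cum 218
⇒ y* = 10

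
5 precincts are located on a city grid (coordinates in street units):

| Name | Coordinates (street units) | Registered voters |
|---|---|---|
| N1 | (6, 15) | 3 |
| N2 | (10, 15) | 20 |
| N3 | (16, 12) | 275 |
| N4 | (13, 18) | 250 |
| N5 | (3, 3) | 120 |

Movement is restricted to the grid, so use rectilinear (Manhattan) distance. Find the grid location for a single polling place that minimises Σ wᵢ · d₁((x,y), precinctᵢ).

Manhattan distance separates: Σwᵢ(|x−xᵢ|+|y−yᵢ|) = Σwᵢ|x−xᵢ| + Σwᵢ|y−yᵢ|, so x and y are optimised independently as 1-D weighted medians.
Total weight W = 668; half = 334.
x-coordinate, sorted with cumulative weight:
  x=3 (N5, w=120) cum 120
  x=6 (N1, w=3) cum 123
  x=10 (N2, w=20) cum 143
  x=13 (N4, w=250) cum 393  ← median
  x=16 (N3, w=275) cum 668
⇒ x* = 13
y-coordinate, sorted with cumulative weight:
  y=3 (N5, w=120) cum 120
  y=12 (N3, w=275) cum 395  ← median
  y=15 (N1, w=3) cum 398
  y=15 (N2, w=20) cum 418
  y=18 (N4, w=250) cum 668
⇒ y* = 12

(13, 12)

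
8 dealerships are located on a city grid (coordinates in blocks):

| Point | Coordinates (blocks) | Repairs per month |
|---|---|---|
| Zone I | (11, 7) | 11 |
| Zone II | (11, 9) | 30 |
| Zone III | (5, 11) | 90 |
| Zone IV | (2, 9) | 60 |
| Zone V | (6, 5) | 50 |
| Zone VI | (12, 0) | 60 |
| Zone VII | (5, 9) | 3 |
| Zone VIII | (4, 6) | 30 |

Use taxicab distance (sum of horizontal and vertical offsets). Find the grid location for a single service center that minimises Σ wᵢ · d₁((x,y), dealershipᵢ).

Manhattan distance separates: Σwᵢ(|x−xᵢ|+|y−yᵢ|) = Σwᵢ|x−xᵢ| + Σwᵢ|y−yᵢ|, so x and y are optimised independently as 1-D weighted medians.
Total weight W = 334; half = 167.
x-coordinate, sorted with cumulative weight:
  x=2 (Zone IV, w=60) cum 60
  x=4 (Zone VIII, w=30) cum 90
  x=5 (Zone III, w=90) cum 180  ← median
  x=5 (Zone VII, w=3) cum 183
  x=6 (Zone V, w=50) cum 233
  x=11 (Zone I, w=11) cum 244
  x=11 (Zone II, w=30) cum 274
  x=12 (Zone VI, w=60) cum 334
⇒ x* = 5
y-coordinate, sorted with cumulative weight:
  y=0 (Zone VI, w=60) cum 60
  y=5 (Zone V, w=50) cum 110
  y=6 (Zone VIII, w=30) cum 140
  y=7 (Zone I, w=11) cum 151
  y=9 (Zone II, w=30) cum 181  ← median
  y=9 (Zone IV, w=60) cum 241
  y=9 (Zone VII, w=3) cum 244
  y=11 (Zone III, w=90) cum 334
⇒ y* = 9

(5, 9)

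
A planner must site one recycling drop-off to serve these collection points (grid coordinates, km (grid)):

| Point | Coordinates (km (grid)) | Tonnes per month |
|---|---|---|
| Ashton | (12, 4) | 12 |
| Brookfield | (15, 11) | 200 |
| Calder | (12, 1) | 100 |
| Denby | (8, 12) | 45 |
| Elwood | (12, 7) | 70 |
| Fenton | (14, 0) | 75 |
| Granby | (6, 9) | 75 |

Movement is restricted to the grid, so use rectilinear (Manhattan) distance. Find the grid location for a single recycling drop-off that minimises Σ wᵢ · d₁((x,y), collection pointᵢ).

Manhattan distance separates: Σwᵢ(|x−xᵢ|+|y−yᵢ|) = Σwᵢ|x−xᵢ| + Σwᵢ|y−yᵢ|, so x and y are optimised independently as 1-D weighted medians.
Total weight W = 577; half = 288.5.
x-coordinate, sorted with cumulative weight:
  x=6 (Granby, w=75) cum 75
  x=8 (Denby, w=45) cum 120
  x=12 (Ashton, w=12) cum 132
  x=12 (Calder, w=100) cum 232
  x=12 (Elwood, w=70) cum 302  ← median
  x=14 (Fenton, w=75) cum 377
  x=15 (Brookfield, w=200) cum 577
⇒ x* = 12
y-coordinate, sorted with cumulative weight:
  y=0 (Fenton, w=75) cum 75
  y=1 (Calder, w=100) cum 175
  y=4 (Ashton, w=12) cum 187
  y=7 (Elwood, w=70) cum 257
  y=9 (Granby, w=75) cum 332  ← median
  y=11 (Brookfield, w=200) cum 532
  y=12 (Denby, w=45) cum 577
⇒ y* = 9

(12, 9)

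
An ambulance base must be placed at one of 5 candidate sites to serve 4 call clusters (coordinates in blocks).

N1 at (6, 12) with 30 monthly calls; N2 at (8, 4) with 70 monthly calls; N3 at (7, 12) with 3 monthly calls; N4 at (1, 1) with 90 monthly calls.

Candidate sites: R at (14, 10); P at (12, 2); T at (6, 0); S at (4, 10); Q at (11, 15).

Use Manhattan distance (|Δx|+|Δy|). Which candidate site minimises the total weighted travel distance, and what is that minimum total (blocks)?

Total weighted distance at each candidate:
  R (14, 10): total = 3147
  P (12, 2): total = 2025
  T (6, 0): total = 1359
  S (4, 10): total = 1915
  Q (11, 15): total = 3401
Minimum is at T with total 1359 blocks.

T, total 1359 blocks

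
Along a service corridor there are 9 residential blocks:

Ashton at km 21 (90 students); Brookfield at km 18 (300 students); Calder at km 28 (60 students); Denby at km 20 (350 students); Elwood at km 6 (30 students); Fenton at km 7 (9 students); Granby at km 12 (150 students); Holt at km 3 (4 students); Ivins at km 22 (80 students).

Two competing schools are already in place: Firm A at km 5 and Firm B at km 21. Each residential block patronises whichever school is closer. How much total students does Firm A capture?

193

The indifferent point is the midpoint (5+21)/2 = 13; residential blocks left of it (closer to Firm A at 5) go to Firm A, those right go to Firm B.
  Holt at 3 (w=4) → Firm A
  Elwood at 6 (w=30) → Firm A
  Fenton at 7 (w=9) → Firm A
  Granby at 12 (w=150) → Firm A
  Brookfield at 18 (w=300) → Firm B
  Denby at 20 (w=350) → Firm B
  Ashton at 21 (w=90) → Firm B
  Ivins at 22 (w=80) → Firm B
  Calder at 28 (w=60) → Firm B
Firm A captures 193; Firm B captures 880.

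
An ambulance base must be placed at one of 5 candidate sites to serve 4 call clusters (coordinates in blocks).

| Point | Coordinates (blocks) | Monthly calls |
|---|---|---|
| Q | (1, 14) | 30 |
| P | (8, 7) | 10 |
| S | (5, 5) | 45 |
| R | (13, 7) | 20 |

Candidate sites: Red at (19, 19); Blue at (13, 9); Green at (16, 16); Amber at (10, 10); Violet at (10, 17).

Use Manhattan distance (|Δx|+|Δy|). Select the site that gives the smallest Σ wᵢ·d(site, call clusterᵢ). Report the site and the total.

Total weighted distance at each candidate:
  Red (19, 19): total = 2540
  Blue (13, 9): total = 1160
  Green (16, 16): total = 1910
  Amber (10, 10): total = 1010
  Violet (10, 17): total = 1505
Minimum is at Amber with total 1010 blocks.

Amber, total 1010 blocks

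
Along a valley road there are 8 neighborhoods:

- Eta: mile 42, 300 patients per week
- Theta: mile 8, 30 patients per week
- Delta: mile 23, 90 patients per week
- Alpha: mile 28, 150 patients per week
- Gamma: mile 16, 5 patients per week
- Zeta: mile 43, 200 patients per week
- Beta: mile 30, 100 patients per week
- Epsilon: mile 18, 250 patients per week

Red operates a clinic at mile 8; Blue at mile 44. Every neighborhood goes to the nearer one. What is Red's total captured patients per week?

The indifferent point is the midpoint (8+44)/2 = 26; neighborhoods left of it (closer to Red at 8) go to Red, those right go to Blue.
  Theta at 8 (w=30) → Red
  Gamma at 16 (w=5) → Red
  Epsilon at 18 (w=250) → Red
  Delta at 23 (w=90) → Red
  Alpha at 28 (w=150) → Blue
  Beta at 30 (w=100) → Blue
  Eta at 42 (w=300) → Blue
  Zeta at 43 (w=200) → Blue
Red captures 375; Blue captures 750.

375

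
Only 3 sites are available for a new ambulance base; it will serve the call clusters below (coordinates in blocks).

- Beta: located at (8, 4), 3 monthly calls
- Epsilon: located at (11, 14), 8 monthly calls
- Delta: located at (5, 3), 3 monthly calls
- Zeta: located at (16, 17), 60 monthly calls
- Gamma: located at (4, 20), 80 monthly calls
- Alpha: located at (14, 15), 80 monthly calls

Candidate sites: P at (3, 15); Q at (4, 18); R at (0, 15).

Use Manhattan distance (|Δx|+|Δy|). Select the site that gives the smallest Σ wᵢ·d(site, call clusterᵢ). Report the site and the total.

Total weighted distance at each candidate:
  P (3, 15): total = 2422
  Q (4, 18): total = 2170
  R (0, 15): total = 3124
Minimum is at Q with total 2170 blocks.

Q, total 2170 blocks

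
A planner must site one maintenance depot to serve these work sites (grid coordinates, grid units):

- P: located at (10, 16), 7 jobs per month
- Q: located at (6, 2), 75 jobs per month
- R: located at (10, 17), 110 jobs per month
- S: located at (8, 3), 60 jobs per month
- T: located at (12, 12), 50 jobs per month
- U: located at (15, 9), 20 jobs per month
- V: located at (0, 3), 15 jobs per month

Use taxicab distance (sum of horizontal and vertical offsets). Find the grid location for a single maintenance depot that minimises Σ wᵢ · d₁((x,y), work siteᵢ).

Manhattan distance separates: Σwᵢ(|x−xᵢ|+|y−yᵢ|) = Σwᵢ|x−xᵢ| + Σwᵢ|y−yᵢ|, so x and y are optimised independently as 1-D weighted medians.
Total weight W = 337; half = 168.5.
x-coordinate, sorted with cumulative weight:
  x=0 (V, w=15) cum 15
  x=6 (Q, w=75) cum 90
  x=8 (S, w=60) cum 150
  x=10 (P, w=7) cum 157
  x=10 (R, w=110) cum 267  ← median
  x=12 (T, w=50) cum 317
  x=15 (U, w=20) cum 337
⇒ x* = 10
y-coordinate, sorted with cumulative weight:
  y=2 (Q, w=75) cum 75
  y=3 (S, w=60) cum 135
  y=3 (V, w=15) cum 150
  y=9 (U, w=20) cum 170  ← median
  y=12 (T, w=50) cum 220
  y=16 (P, w=7) cum 227
  y=17 (R, w=110) cum 337
⇒ y* = 9

(10, 9)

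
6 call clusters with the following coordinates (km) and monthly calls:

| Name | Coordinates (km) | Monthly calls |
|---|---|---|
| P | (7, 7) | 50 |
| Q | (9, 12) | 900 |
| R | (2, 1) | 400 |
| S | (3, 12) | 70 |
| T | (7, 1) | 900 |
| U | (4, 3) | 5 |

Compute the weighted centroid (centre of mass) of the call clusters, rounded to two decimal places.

The minimiser of Σwᵢ‖p−pᵢ‖² is the weighted centroid p* = (Σwᵢpᵢ)/(Σwᵢ).
Σwᵢ = 2325.
Σwᵢxᵢ = 50·7 + 900·9 + 400·2 + 70·3 + 900·7 + 5·4 = 15780.
Σwᵢyᵢ = 50·7 + 900·12 + 400·1 + 70·12 + 900·1 + 5·3 = 13305.
x* = 15780/2325 = 6.79, y* = 13305/2325 = 5.72.

(6.79, 5.72)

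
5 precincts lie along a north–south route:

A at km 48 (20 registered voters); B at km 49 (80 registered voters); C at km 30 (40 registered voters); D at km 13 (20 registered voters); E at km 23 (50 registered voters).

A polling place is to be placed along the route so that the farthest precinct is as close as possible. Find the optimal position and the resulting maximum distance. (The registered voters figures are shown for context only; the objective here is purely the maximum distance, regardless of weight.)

The 1-center on a line is the midpoint of the two extreme points: leftmost at 13, rightmost at 49.
Optimal location = (13 + 49)/2 = 31; maximum distance = (49 − 13)/2 = 18.

location 31, max distance 18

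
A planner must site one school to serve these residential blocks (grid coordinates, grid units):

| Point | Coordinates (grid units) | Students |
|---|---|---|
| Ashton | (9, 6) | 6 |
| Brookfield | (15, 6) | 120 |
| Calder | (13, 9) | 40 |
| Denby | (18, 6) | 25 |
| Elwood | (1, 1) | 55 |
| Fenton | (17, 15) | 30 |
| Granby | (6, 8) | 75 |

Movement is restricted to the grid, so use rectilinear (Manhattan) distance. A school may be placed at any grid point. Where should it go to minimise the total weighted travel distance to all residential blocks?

Manhattan distance separates: Σwᵢ(|x−xᵢ|+|y−yᵢ|) = Σwᵢ|x−xᵢ| + Σwᵢ|y−yᵢ|, so x and y are optimised independently as 1-D weighted medians.
Total weight W = 351; half = 175.5.
x-coordinate, sorted with cumulative weight:
  x=1 (Elwood, w=55) cum 55
  x=6 (Granby, w=75) cum 130
  x=9 (Ashton, w=6) cum 136
  x=13 (Calder, w=40) cum 176  ← median
  x=15 (Brookfield, w=120) cum 296
  x=17 (Fenton, w=30) cum 326
  x=18 (Denby, w=25) cum 351
⇒ x* = 13
y-coordinate, sorted with cumulative weight:
  y=1 (Elwood, w=55) cum 55
  y=6 (Ashton, w=6) cum 61
  y=6 (Brookfield, w=120) cum 181  ← median
  y=6 (Denby, w=25) cum 206
  y=8 (Granby, w=75) cum 281
  y=9 (Calder, w=40) cum 321
  y=15 (Fenton, w=30) cum 351
⇒ y* = 6

(13, 6)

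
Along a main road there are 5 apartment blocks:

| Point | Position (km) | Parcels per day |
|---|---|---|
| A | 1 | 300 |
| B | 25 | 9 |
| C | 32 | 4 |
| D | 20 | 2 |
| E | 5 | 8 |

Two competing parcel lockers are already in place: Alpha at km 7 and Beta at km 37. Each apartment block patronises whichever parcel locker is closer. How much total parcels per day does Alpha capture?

The indifferent point is the midpoint (7+37)/2 = 22; apartment blocks left of it (closer to Alpha at 7) go to Alpha, those right go to Beta.
  A at 1 (w=300) → Alpha
  E at 5 (w=8) → Alpha
  D at 20 (w=2) → Alpha
  B at 25 (w=9) → Beta
  C at 32 (w=4) → Beta
Alpha captures 310; Beta captures 13.

310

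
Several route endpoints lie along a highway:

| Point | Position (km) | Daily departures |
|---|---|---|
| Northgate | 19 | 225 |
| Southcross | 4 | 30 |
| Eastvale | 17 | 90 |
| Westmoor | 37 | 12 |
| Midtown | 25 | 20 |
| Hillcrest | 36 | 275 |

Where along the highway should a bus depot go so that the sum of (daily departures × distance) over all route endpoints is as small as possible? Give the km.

x = 19

For a sum of weighted absolute distances on a line, the optimum is the weighted median (not the mean). Total weight W = 652; half-weight = 326.
Sort by position and accumulate weight:
  km 4 (Southcross, w=30) → cum 30
  km 17 (Eastvale, w=90) → cum 120
  km 19 (Northgate, w=225) → cum 345  ≥ 326 → median here
  km 25 (Midtown, w=20) → cum 365
  km 36 (Hillcrest, w=275) → cum 640
  km 37 (Westmoor, w=12) → cum 652
Optimal location: km 19.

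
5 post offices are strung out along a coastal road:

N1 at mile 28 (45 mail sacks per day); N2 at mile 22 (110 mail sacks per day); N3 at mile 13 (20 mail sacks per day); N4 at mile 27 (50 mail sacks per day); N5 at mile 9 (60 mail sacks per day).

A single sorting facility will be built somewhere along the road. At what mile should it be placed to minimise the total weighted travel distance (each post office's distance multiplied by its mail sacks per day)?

x = 22

For a sum of weighted absolute distances on a line, the optimum is the weighted median (not the mean). Total weight W = 285; half-weight = 142.5.
Sort by position and accumulate weight:
  mile 9 (N5, w=60) → cum 60
  mile 13 (N3, w=20) → cum 80
  mile 22 (N2, w=110) → cum 190  ≥ 142.5 → median here
  mile 27 (N4, w=50) → cum 240
  mile 28 (N1, w=45) → cum 285
Optimal location: mile 22.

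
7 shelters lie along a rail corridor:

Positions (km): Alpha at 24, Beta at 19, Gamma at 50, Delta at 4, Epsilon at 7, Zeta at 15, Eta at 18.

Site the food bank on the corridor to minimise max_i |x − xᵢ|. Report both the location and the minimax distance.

The 1-center on a line is the midpoint of the two extreme points: leftmost at 4, rightmost at 50.
Optimal location = (4 + 50)/2 = 27; maximum distance = (50 − 4)/2 = 23.

location 27, max distance 23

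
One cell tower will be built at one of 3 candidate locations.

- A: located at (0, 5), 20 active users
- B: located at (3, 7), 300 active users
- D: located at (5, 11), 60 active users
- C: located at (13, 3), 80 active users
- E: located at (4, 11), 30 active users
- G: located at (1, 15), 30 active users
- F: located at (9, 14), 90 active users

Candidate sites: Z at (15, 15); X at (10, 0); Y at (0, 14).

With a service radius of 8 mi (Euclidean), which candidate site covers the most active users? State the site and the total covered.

Y, covering 420

Coverage radius r = 8 mi; a point is covered iff (Δx)²+(Δy)² ≤ 8² = 64.
  Z (15, 15): covers {F} → 90
  X (10, 0): covers {C} → 80
  Y (0, 14): covers {B, D, E, G} → 420
Maximum coverage at Y: 420 active users.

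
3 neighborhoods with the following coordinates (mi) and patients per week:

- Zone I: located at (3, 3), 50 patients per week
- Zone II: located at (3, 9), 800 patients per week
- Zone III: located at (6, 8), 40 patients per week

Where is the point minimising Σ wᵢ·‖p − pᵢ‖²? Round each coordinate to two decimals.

(3.13, 8.62)

The minimiser of Σwᵢ‖p−pᵢ‖² is the weighted centroid p* = (Σwᵢpᵢ)/(Σwᵢ).
Σwᵢ = 890.
Σwᵢxᵢ = 50·3 + 800·3 + 40·6 = 2790.
Σwᵢyᵢ = 50·3 + 800·9 + 40·8 = 7670.
x* = 2790/890 = 3.13, y* = 7670/890 = 8.62.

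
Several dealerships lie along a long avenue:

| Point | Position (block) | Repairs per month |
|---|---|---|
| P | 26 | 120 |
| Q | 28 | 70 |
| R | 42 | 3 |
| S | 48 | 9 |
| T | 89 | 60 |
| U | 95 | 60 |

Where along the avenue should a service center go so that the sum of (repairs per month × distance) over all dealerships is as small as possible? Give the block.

For a sum of weighted absolute distances on a line, the optimum is the weighted median (not the mean). Total weight W = 322; half-weight = 161.
Sort by position and accumulate weight:
  block 26 (P, w=120) → cum 120
  block 28 (Q, w=70) → cum 190  ≥ 161 → median here
  block 42 (R, w=3) → cum 193
  block 48 (S, w=9) → cum 202
  block 89 (T, w=60) → cum 262
  block 95 (U, w=60) → cum 322
Optimal location: block 28.

x = 28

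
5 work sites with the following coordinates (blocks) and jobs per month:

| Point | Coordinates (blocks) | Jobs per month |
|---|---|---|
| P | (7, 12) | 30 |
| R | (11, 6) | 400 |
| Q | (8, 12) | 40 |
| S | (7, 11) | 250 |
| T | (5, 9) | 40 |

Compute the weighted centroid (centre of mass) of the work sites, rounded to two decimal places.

The minimiser of Σwᵢ‖p−pᵢ‖² is the weighted centroid p* = (Σwᵢpᵢ)/(Σwᵢ).
Σwᵢ = 760.
Σwᵢxᵢ = 30·7 + 400·11 + 40·8 + 250·7 + 40·5 = 6880.
Σwᵢyᵢ = 30·12 + 400·6 + 40·12 + 250·11 + 40·9 = 6350.
x* = 6880/760 = 9.05, y* = 6350/760 = 8.36.

(9.05, 8.36)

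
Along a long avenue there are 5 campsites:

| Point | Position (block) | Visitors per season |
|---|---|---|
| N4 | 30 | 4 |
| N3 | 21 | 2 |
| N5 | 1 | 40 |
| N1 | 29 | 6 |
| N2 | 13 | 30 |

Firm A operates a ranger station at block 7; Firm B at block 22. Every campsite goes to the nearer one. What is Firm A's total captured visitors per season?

The indifferent point is the midpoint (7+22)/2 = 14.5; campsites left of it (closer to Firm A at 7) go to Firm A, those right go to Firm B.
  N5 at 1 (w=40) → Firm A
  N2 at 13 (w=30) → Firm A
  N3 at 21 (w=2) → Firm B
  N1 at 29 (w=6) → Firm B
  N4 at 30 (w=4) → Firm B
Firm A captures 70; Firm B captures 12.

70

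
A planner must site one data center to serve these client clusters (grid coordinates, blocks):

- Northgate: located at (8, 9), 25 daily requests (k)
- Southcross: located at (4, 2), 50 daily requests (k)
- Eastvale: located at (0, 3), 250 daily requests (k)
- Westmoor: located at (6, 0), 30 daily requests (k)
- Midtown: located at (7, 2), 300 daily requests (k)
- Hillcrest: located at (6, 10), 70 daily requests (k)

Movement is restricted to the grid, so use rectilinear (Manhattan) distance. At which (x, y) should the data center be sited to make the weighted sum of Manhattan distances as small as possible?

(6, 2)

Manhattan distance separates: Σwᵢ(|x−xᵢ|+|y−yᵢ|) = Σwᵢ|x−xᵢ| + Σwᵢ|y−yᵢ|, so x and y are optimised independently as 1-D weighted medians.
Total weight W = 725; half = 362.5.
x-coordinate, sorted with cumulative weight:
  x=0 (Eastvale, w=250) cum 250
  x=4 (Southcross, w=50) cum 300
  x=6 (Westmoor, w=30) cum 330
  x=6 (Hillcrest, w=70) cum 400  ← median
  x=7 (Midtown, w=300) cum 700
  x=8 (Northgate, w=25) cum 725
⇒ x* = 6
y-coordinate, sorted with cumulative weight:
  y=0 (Westmoor, w=30) cum 30
  y=2 (Southcross, w=50) cum 80
  y=2 (Midtown, w=300) cum 380  ← median
  y=3 (Eastvale, w=250) cum 630
  y=9 (Northgate, w=25) cum 655
  y=10 (Hillcrest, w=70) cum 725
⇒ y* = 2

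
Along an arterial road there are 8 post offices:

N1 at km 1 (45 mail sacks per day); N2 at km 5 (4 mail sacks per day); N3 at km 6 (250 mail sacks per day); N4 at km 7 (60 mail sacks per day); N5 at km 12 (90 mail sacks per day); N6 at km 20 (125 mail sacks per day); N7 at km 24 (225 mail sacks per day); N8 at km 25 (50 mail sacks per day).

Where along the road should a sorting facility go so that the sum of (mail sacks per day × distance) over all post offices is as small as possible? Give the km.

For a sum of weighted absolute distances on a line, the optimum is the weighted median (not the mean). Total weight W = 849; half-weight = 424.5.
Sort by position and accumulate weight:
  km 1 (N1, w=45) → cum 45
  km 5 (N2, w=4) → cum 49
  km 6 (N3, w=250) → cum 299
  km 7 (N4, w=60) → cum 359
  km 12 (N5, w=90) → cum 449  ≥ 424.5 → median here
  km 20 (N6, w=125) → cum 574
  km 24 (N7, w=225) → cum 799
  km 25 (N8, w=50) → cum 849
Optimal location: km 12.

x = 12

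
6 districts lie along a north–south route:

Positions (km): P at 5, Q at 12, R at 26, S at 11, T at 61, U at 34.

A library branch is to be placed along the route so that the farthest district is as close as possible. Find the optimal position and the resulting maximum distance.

The 1-center on a line is the midpoint of the two extreme points: leftmost at 5, rightmost at 61.
Optimal location = (5 + 61)/2 = 33; maximum distance = (61 − 5)/2 = 28.

location 33, max distance 28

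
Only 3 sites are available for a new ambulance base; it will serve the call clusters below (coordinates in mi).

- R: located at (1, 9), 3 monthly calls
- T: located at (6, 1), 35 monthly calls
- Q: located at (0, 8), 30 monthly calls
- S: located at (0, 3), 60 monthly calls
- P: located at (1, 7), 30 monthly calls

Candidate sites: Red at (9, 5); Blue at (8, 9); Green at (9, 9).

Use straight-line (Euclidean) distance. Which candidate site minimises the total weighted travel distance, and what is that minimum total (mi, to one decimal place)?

Total weighted distance at each candidate:
  Red (9, 5): total = 1287.0
  Blue (8, 9): total = 1369.9
  Green (9, 9): total = 1491.1
Minimum is at Red with total 1287.0 mi.

Red, total 1287.0 mi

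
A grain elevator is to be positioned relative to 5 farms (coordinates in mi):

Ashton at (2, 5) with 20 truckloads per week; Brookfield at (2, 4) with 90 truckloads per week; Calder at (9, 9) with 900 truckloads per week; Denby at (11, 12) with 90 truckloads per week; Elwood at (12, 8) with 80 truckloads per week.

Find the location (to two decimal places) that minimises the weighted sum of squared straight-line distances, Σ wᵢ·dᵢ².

The minimiser of Σwᵢ‖p−pᵢ‖² is the weighted centroid p* = (Σwᵢpᵢ)/(Σwᵢ).
Σwᵢ = 1180.
Σwᵢxᵢ = 20·2 + 90·2 + 900·9 + 90·11 + 80·12 = 10270.
Σwᵢyᵢ = 20·5 + 90·4 + 900·9 + 90·12 + 80·8 = 10280.
x* = 10270/1180 = 8.70, y* = 10280/1180 = 8.71.

(8.70, 8.71)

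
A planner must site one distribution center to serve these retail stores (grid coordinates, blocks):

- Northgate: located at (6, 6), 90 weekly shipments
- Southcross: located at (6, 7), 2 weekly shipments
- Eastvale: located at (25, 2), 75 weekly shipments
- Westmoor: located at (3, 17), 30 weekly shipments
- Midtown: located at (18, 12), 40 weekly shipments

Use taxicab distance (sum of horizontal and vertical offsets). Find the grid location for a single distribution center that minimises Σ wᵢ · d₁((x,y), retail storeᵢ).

(6, 6)

Manhattan distance separates: Σwᵢ(|x−xᵢ|+|y−yᵢ|) = Σwᵢ|x−xᵢ| + Σwᵢ|y−yᵢ|, so x and y are optimised independently as 1-D weighted medians.
Total weight W = 237; half = 118.5.
x-coordinate, sorted with cumulative weight:
  x=3 (Westmoor, w=30) cum 30
  x=6 (Northgate, w=90) cum 120  ← median
  x=6 (Southcross, w=2) cum 122
  x=18 (Midtown, w=40) cum 162
  x=25 (Eastvale, w=75) cum 237
⇒ x* = 6
y-coordinate, sorted with cumulative weight:
  y=2 (Eastvale, w=75) cum 75
  y=6 (Northgate, w=90) cum 165  ← median
  y=7 (Southcross, w=2) cum 167
  y=12 (Midtown, w=40) cum 207
  y=17 (Westmoor, w=30) cum 237
⇒ y* = 6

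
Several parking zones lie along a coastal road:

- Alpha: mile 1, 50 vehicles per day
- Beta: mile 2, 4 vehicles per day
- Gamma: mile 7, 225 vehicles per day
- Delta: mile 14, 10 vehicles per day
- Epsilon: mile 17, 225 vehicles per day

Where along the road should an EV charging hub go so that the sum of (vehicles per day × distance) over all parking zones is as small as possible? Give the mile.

For a sum of weighted absolute distances on a line, the optimum is the weighted median (not the mean). Total weight W = 514; half-weight = 257.
Sort by position and accumulate weight:
  mile 1 (Alpha, w=50) → cum 50
  mile 2 (Beta, w=4) → cum 54
  mile 7 (Gamma, w=225) → cum 279  ≥ 257 → median here
  mile 14 (Delta, w=10) → cum 289
  mile 17 (Epsilon, w=225) → cum 514
Optimal location: mile 7.

x = 7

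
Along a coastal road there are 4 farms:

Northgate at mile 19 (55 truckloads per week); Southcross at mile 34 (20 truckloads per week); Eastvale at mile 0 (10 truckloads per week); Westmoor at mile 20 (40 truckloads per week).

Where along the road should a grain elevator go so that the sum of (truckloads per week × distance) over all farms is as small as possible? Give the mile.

x = 19

For a sum of weighted absolute distances on a line, the optimum is the weighted median (not the mean). Total weight W = 125; half-weight = 62.5.
Sort by position and accumulate weight:
  mile 0 (Eastvale, w=10) → cum 10
  mile 19 (Northgate, w=55) → cum 65  ≥ 62.5 → median here
  mile 20 (Westmoor, w=40) → cum 105
  mile 34 (Southcross, w=20) → cum 125
Optimal location: mile 19.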